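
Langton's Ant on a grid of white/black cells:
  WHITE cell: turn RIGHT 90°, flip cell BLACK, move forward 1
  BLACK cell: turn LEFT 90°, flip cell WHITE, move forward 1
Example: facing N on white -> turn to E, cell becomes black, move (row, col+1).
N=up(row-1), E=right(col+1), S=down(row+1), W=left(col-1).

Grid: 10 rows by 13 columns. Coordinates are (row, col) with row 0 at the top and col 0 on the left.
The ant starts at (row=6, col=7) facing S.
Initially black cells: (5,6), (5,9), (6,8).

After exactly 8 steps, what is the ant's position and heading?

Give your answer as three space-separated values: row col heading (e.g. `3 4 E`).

Answer: 6 5 S

Derivation:
Step 1: on WHITE (6,7): turn R to W, flip to black, move to (6,6). |black|=4
Step 2: on WHITE (6,6): turn R to N, flip to black, move to (5,6). |black|=5
Step 3: on BLACK (5,6): turn L to W, flip to white, move to (5,5). |black|=4
Step 4: on WHITE (5,5): turn R to N, flip to black, move to (4,5). |black|=5
Step 5: on WHITE (4,5): turn R to E, flip to black, move to (4,6). |black|=6
Step 6: on WHITE (4,6): turn R to S, flip to black, move to (5,6). |black|=7
Step 7: on WHITE (5,6): turn R to W, flip to black, move to (5,5). |black|=8
Step 8: on BLACK (5,5): turn L to S, flip to white, move to (6,5). |black|=7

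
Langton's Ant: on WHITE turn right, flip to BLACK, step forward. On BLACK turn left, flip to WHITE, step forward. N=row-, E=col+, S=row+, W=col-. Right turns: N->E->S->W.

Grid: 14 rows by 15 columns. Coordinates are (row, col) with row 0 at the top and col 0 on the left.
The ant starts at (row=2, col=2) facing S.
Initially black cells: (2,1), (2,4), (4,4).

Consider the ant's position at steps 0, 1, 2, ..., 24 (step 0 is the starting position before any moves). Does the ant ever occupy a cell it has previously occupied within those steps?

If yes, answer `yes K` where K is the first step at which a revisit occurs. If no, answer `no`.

Answer: yes 5

Derivation:
Step 1: on WHITE (2,2): turn R to W, flip to black, move to (2,1). |black|=4 — new cell
Step 2: on BLACK (2,1): turn L to S, flip to white, move to (3,1). |black|=3 — new cell
Step 3: on WHITE (3,1): turn R to W, flip to black, move to (3,0). |black|=4 — new cell
Step 4: on WHITE (3,0): turn R to N, flip to black, move to (2,0). |black|=5 — new cell
Step 5: on WHITE (2,0): turn R to E, flip to black, move to (2,1). |black|=6 — REVISIT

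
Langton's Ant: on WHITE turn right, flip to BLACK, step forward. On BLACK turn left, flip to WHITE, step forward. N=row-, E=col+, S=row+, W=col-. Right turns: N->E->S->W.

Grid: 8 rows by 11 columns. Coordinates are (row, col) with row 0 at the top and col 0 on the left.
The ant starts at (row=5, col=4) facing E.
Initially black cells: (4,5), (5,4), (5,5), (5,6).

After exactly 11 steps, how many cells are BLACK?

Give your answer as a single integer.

Step 1: on BLACK (5,4): turn L to N, flip to white, move to (4,4). |black|=3
Step 2: on WHITE (4,4): turn R to E, flip to black, move to (4,5). |black|=4
Step 3: on BLACK (4,5): turn L to N, flip to white, move to (3,5). |black|=3
Step 4: on WHITE (3,5): turn R to E, flip to black, move to (3,6). |black|=4
Step 5: on WHITE (3,6): turn R to S, flip to black, move to (4,6). |black|=5
Step 6: on WHITE (4,6): turn R to W, flip to black, move to (4,5). |black|=6
Step 7: on WHITE (4,5): turn R to N, flip to black, move to (3,5). |black|=7
Step 8: on BLACK (3,5): turn L to W, flip to white, move to (3,4). |black|=6
Step 9: on WHITE (3,4): turn R to N, flip to black, move to (2,4). |black|=7
Step 10: on WHITE (2,4): turn R to E, flip to black, move to (2,5). |black|=8
Step 11: on WHITE (2,5): turn R to S, flip to black, move to (3,5). |black|=9

Answer: 9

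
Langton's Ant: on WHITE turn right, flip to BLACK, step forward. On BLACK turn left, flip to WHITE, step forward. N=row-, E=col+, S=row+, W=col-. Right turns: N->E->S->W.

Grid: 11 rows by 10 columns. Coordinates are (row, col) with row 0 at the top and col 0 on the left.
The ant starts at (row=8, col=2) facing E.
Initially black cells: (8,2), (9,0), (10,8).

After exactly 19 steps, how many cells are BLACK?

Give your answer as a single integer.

Step 1: on BLACK (8,2): turn L to N, flip to white, move to (7,2). |black|=2
Step 2: on WHITE (7,2): turn R to E, flip to black, move to (7,3). |black|=3
Step 3: on WHITE (7,3): turn R to S, flip to black, move to (8,3). |black|=4
Step 4: on WHITE (8,3): turn R to W, flip to black, move to (8,2). |black|=5
Step 5: on WHITE (8,2): turn R to N, flip to black, move to (7,2). |black|=6
Step 6: on BLACK (7,2): turn L to W, flip to white, move to (7,1). |black|=5
Step 7: on WHITE (7,1): turn R to N, flip to black, move to (6,1). |black|=6
Step 8: on WHITE (6,1): turn R to E, flip to black, move to (6,2). |black|=7
Step 9: on WHITE (6,2): turn R to S, flip to black, move to (7,2). |black|=8
Step 10: on WHITE (7,2): turn R to W, flip to black, move to (7,1). |black|=9
Step 11: on BLACK (7,1): turn L to S, flip to white, move to (8,1). |black|=8
Step 12: on WHITE (8,1): turn R to W, flip to black, move to (8,0). |black|=9
Step 13: on WHITE (8,0): turn R to N, flip to black, move to (7,0). |black|=10
Step 14: on WHITE (7,0): turn R to E, flip to black, move to (7,1). |black|=11
Step 15: on WHITE (7,1): turn R to S, flip to black, move to (8,1). |black|=12
Step 16: on BLACK (8,1): turn L to E, flip to white, move to (8,2). |black|=11
Step 17: on BLACK (8,2): turn L to N, flip to white, move to (7,2). |black|=10
Step 18: on BLACK (7,2): turn L to W, flip to white, move to (7,1). |black|=9
Step 19: on BLACK (7,1): turn L to S, flip to white, move to (8,1). |black|=8

Answer: 8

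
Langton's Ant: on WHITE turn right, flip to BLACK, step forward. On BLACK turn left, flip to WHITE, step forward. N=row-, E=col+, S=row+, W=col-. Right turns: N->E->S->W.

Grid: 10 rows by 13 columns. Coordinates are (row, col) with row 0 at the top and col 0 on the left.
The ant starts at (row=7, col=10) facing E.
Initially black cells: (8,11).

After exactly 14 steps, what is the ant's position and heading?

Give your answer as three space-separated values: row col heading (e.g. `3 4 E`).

Step 1: on WHITE (7,10): turn R to S, flip to black, move to (8,10). |black|=2
Step 2: on WHITE (8,10): turn R to W, flip to black, move to (8,9). |black|=3
Step 3: on WHITE (8,9): turn R to N, flip to black, move to (7,9). |black|=4
Step 4: on WHITE (7,9): turn R to E, flip to black, move to (7,10). |black|=5
Step 5: on BLACK (7,10): turn L to N, flip to white, move to (6,10). |black|=4
Step 6: on WHITE (6,10): turn R to E, flip to black, move to (6,11). |black|=5
Step 7: on WHITE (6,11): turn R to S, flip to black, move to (7,11). |black|=6
Step 8: on WHITE (7,11): turn R to W, flip to black, move to (7,10). |black|=7
Step 9: on WHITE (7,10): turn R to N, flip to black, move to (6,10). |black|=8
Step 10: on BLACK (6,10): turn L to W, flip to white, move to (6,9). |black|=7
Step 11: on WHITE (6,9): turn R to N, flip to black, move to (5,9). |black|=8
Step 12: on WHITE (5,9): turn R to E, flip to black, move to (5,10). |black|=9
Step 13: on WHITE (5,10): turn R to S, flip to black, move to (6,10). |black|=10
Step 14: on WHITE (6,10): turn R to W, flip to black, move to (6,9). |black|=11

Answer: 6 9 W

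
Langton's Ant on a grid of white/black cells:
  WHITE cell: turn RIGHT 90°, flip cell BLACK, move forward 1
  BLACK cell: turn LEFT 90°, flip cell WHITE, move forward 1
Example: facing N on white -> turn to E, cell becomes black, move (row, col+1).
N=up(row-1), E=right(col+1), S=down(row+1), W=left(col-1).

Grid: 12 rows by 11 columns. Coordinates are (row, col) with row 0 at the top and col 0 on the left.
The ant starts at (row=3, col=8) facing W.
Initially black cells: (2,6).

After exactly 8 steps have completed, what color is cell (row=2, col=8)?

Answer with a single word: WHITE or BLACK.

Step 1: on WHITE (3,8): turn R to N, flip to black, move to (2,8). |black|=2
Step 2: on WHITE (2,8): turn R to E, flip to black, move to (2,9). |black|=3
Step 3: on WHITE (2,9): turn R to S, flip to black, move to (3,9). |black|=4
Step 4: on WHITE (3,9): turn R to W, flip to black, move to (3,8). |black|=5
Step 5: on BLACK (3,8): turn L to S, flip to white, move to (4,8). |black|=4
Step 6: on WHITE (4,8): turn R to W, flip to black, move to (4,7). |black|=5
Step 7: on WHITE (4,7): turn R to N, flip to black, move to (3,7). |black|=6
Step 8: on WHITE (3,7): turn R to E, flip to black, move to (3,8). |black|=7

Answer: BLACK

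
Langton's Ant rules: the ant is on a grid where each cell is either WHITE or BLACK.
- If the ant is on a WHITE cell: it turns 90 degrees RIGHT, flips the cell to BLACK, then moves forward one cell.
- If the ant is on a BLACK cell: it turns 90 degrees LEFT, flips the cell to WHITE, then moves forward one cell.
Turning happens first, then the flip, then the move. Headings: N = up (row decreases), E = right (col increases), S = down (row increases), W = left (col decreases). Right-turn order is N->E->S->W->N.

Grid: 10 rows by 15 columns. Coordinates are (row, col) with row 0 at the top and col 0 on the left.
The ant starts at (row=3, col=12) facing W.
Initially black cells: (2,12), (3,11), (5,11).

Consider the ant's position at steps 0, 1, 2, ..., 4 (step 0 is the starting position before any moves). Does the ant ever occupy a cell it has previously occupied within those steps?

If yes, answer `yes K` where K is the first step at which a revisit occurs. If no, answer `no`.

Answer: no

Derivation:
Step 1: on WHITE (3,12): turn R to N, flip to black, move to (2,12). |black|=4 — new cell
Step 2: on BLACK (2,12): turn L to W, flip to white, move to (2,11). |black|=3 — new cell
Step 3: on WHITE (2,11): turn R to N, flip to black, move to (1,11). |black|=4 — new cell
Step 4: on WHITE (1,11): turn R to E, flip to black, move to (1,12). |black|=5 — new cell
No revisit within 4 steps.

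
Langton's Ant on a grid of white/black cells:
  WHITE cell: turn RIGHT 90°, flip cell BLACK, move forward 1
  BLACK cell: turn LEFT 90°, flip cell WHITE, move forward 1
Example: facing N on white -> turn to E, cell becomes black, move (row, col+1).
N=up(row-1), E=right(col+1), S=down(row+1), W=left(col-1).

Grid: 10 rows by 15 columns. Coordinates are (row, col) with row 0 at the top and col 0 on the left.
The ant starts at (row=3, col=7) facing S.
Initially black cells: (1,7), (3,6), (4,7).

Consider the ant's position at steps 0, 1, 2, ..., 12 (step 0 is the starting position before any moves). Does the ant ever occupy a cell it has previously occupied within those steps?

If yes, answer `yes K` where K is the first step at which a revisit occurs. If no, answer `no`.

Answer: yes 5

Derivation:
Step 1: on WHITE (3,7): turn R to W, flip to black, move to (3,6). |black|=4 — new cell
Step 2: on BLACK (3,6): turn L to S, flip to white, move to (4,6). |black|=3 — new cell
Step 3: on WHITE (4,6): turn R to W, flip to black, move to (4,5). |black|=4 — new cell
Step 4: on WHITE (4,5): turn R to N, flip to black, move to (3,5). |black|=5 — new cell
Step 5: on WHITE (3,5): turn R to E, flip to black, move to (3,6). |black|=6 — REVISIT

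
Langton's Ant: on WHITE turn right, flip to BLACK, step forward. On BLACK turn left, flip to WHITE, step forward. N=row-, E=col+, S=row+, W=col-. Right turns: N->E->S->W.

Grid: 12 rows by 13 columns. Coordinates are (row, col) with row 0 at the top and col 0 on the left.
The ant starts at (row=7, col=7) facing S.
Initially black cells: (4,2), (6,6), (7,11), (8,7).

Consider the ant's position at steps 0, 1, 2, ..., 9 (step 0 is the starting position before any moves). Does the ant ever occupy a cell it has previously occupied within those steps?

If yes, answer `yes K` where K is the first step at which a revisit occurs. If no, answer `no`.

Step 1: on WHITE (7,7): turn R to W, flip to black, move to (7,6). |black|=5 — new cell
Step 2: on WHITE (7,6): turn R to N, flip to black, move to (6,6). |black|=6 — new cell
Step 3: on BLACK (6,6): turn L to W, flip to white, move to (6,5). |black|=5 — new cell
Step 4: on WHITE (6,5): turn R to N, flip to black, move to (5,5). |black|=6 — new cell
Step 5: on WHITE (5,5): turn R to E, flip to black, move to (5,6). |black|=7 — new cell
Step 6: on WHITE (5,6): turn R to S, flip to black, move to (6,6). |black|=8 — REVISIT

Answer: yes 6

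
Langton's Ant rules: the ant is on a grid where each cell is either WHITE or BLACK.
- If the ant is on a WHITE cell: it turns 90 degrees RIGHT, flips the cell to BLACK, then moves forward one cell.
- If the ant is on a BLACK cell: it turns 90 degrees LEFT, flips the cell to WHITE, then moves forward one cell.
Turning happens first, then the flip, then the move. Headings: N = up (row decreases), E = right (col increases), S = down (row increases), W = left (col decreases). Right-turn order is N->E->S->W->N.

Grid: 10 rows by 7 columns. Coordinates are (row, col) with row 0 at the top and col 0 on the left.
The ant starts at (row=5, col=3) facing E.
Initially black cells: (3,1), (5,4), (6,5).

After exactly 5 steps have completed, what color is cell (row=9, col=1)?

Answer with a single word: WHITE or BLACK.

Step 1: on WHITE (5,3): turn R to S, flip to black, move to (6,3). |black|=4
Step 2: on WHITE (6,3): turn R to W, flip to black, move to (6,2). |black|=5
Step 3: on WHITE (6,2): turn R to N, flip to black, move to (5,2). |black|=6
Step 4: on WHITE (5,2): turn R to E, flip to black, move to (5,3). |black|=7
Step 5: on BLACK (5,3): turn L to N, flip to white, move to (4,3). |black|=6

Answer: WHITE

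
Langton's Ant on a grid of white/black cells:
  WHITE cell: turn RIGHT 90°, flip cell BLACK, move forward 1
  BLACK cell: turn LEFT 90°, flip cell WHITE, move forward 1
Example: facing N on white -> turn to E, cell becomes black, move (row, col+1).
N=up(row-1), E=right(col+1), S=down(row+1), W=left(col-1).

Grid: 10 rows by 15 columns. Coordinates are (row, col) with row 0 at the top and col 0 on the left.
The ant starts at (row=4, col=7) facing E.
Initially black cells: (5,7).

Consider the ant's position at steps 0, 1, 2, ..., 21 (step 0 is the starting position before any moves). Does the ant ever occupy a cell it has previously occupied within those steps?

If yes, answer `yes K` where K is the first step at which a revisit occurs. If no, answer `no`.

Answer: yes 5

Derivation:
Step 1: on WHITE (4,7): turn R to S, flip to black, move to (5,7). |black|=2 — new cell
Step 2: on BLACK (5,7): turn L to E, flip to white, move to (5,8). |black|=1 — new cell
Step 3: on WHITE (5,8): turn R to S, flip to black, move to (6,8). |black|=2 — new cell
Step 4: on WHITE (6,8): turn R to W, flip to black, move to (6,7). |black|=3 — new cell
Step 5: on WHITE (6,7): turn R to N, flip to black, move to (5,7). |black|=4 — REVISIT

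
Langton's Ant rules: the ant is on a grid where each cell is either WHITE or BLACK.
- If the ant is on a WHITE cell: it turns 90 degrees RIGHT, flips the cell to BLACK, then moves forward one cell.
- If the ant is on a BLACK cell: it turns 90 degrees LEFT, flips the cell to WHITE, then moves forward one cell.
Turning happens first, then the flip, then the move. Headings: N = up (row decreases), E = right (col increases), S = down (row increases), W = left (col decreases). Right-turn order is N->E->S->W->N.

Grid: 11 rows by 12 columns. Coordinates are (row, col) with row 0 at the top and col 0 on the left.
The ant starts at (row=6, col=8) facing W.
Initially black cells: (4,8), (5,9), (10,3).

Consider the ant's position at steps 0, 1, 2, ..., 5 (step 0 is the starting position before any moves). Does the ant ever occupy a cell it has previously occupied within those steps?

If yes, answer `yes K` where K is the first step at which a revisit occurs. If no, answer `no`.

Step 1: on WHITE (6,8): turn R to N, flip to black, move to (5,8). |black|=4 — new cell
Step 2: on WHITE (5,8): turn R to E, flip to black, move to (5,9). |black|=5 — new cell
Step 3: on BLACK (5,9): turn L to N, flip to white, move to (4,9). |black|=4 — new cell
Step 4: on WHITE (4,9): turn R to E, flip to black, move to (4,10). |black|=5 — new cell
Step 5: on WHITE (4,10): turn R to S, flip to black, move to (5,10). |black|=6 — new cell
No revisit within 5 steps.

Answer: no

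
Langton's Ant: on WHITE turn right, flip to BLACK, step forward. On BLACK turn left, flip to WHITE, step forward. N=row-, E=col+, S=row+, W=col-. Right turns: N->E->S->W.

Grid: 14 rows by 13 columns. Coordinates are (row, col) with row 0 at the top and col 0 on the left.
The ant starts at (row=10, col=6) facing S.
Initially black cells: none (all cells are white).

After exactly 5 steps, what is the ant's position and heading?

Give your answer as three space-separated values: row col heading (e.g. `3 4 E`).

Answer: 10 7 E

Derivation:
Step 1: on WHITE (10,6): turn R to W, flip to black, move to (10,5). |black|=1
Step 2: on WHITE (10,5): turn R to N, flip to black, move to (9,5). |black|=2
Step 3: on WHITE (9,5): turn R to E, flip to black, move to (9,6). |black|=3
Step 4: on WHITE (9,6): turn R to S, flip to black, move to (10,6). |black|=4
Step 5: on BLACK (10,6): turn L to E, flip to white, move to (10,7). |black|=3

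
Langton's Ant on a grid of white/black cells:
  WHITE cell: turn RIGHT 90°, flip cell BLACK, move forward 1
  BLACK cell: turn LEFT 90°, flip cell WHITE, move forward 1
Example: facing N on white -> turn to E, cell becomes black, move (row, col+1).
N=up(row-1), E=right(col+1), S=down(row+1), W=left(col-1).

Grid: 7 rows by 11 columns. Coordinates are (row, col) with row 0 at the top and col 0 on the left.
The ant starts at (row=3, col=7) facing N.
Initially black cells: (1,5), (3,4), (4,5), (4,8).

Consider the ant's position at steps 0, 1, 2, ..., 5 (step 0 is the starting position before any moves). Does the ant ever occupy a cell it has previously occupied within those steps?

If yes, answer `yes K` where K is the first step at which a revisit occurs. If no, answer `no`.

Answer: no

Derivation:
Step 1: on WHITE (3,7): turn R to E, flip to black, move to (3,8). |black|=5 — new cell
Step 2: on WHITE (3,8): turn R to S, flip to black, move to (4,8). |black|=6 — new cell
Step 3: on BLACK (4,8): turn L to E, flip to white, move to (4,9). |black|=5 — new cell
Step 4: on WHITE (4,9): turn R to S, flip to black, move to (5,9). |black|=6 — new cell
Step 5: on WHITE (5,9): turn R to W, flip to black, move to (5,8). |black|=7 — new cell
No revisit within 5 steps.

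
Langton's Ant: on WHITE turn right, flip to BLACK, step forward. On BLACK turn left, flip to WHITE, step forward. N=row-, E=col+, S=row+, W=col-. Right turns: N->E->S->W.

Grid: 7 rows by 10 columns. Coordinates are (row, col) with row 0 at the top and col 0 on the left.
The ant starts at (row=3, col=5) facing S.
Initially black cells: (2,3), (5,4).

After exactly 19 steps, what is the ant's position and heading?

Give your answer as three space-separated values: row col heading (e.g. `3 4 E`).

Answer: 2 7 E

Derivation:
Step 1: on WHITE (3,5): turn R to W, flip to black, move to (3,4). |black|=3
Step 2: on WHITE (3,4): turn R to N, flip to black, move to (2,4). |black|=4
Step 3: on WHITE (2,4): turn R to E, flip to black, move to (2,5). |black|=5
Step 4: on WHITE (2,5): turn R to S, flip to black, move to (3,5). |black|=6
Step 5: on BLACK (3,5): turn L to E, flip to white, move to (3,6). |black|=5
Step 6: on WHITE (3,6): turn R to S, flip to black, move to (4,6). |black|=6
Step 7: on WHITE (4,6): turn R to W, flip to black, move to (4,5). |black|=7
Step 8: on WHITE (4,5): turn R to N, flip to black, move to (3,5). |black|=8
Step 9: on WHITE (3,5): turn R to E, flip to black, move to (3,6). |black|=9
Step 10: on BLACK (3,6): turn L to N, flip to white, move to (2,6). |black|=8
Step 11: on WHITE (2,6): turn R to E, flip to black, move to (2,7). |black|=9
Step 12: on WHITE (2,7): turn R to S, flip to black, move to (3,7). |black|=10
Step 13: on WHITE (3,7): turn R to W, flip to black, move to (3,6). |black|=11
Step 14: on WHITE (3,6): turn R to N, flip to black, move to (2,6). |black|=12
Step 15: on BLACK (2,6): turn L to W, flip to white, move to (2,5). |black|=11
Step 16: on BLACK (2,5): turn L to S, flip to white, move to (3,5). |black|=10
Step 17: on BLACK (3,5): turn L to E, flip to white, move to (3,6). |black|=9
Step 18: on BLACK (3,6): turn L to N, flip to white, move to (2,6). |black|=8
Step 19: on WHITE (2,6): turn R to E, flip to black, move to (2,7). |black|=9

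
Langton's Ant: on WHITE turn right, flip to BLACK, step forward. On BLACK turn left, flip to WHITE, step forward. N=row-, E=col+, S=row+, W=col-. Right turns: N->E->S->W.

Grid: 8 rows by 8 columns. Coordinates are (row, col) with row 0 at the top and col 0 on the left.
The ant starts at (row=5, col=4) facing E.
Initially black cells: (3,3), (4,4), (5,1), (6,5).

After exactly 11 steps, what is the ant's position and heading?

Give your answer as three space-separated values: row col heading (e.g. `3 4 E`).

Answer: 3 3 S

Derivation:
Step 1: on WHITE (5,4): turn R to S, flip to black, move to (6,4). |black|=5
Step 2: on WHITE (6,4): turn R to W, flip to black, move to (6,3). |black|=6
Step 3: on WHITE (6,3): turn R to N, flip to black, move to (5,3). |black|=7
Step 4: on WHITE (5,3): turn R to E, flip to black, move to (5,4). |black|=8
Step 5: on BLACK (5,4): turn L to N, flip to white, move to (4,4). |black|=7
Step 6: on BLACK (4,4): turn L to W, flip to white, move to (4,3). |black|=6
Step 7: on WHITE (4,3): turn R to N, flip to black, move to (3,3). |black|=7
Step 8: on BLACK (3,3): turn L to W, flip to white, move to (3,2). |black|=6
Step 9: on WHITE (3,2): turn R to N, flip to black, move to (2,2). |black|=7
Step 10: on WHITE (2,2): turn R to E, flip to black, move to (2,3). |black|=8
Step 11: on WHITE (2,3): turn R to S, flip to black, move to (3,3). |black|=9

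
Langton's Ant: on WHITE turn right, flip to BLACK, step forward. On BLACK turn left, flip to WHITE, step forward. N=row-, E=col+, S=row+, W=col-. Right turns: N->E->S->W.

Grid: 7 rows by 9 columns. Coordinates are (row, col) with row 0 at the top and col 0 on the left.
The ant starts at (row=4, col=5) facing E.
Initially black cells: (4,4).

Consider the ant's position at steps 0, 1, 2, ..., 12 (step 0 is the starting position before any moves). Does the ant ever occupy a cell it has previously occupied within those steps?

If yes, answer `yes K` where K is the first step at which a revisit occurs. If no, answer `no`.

Answer: yes 7

Derivation:
Step 1: on WHITE (4,5): turn R to S, flip to black, move to (5,5). |black|=2 — new cell
Step 2: on WHITE (5,5): turn R to W, flip to black, move to (5,4). |black|=3 — new cell
Step 3: on WHITE (5,4): turn R to N, flip to black, move to (4,4). |black|=4 — new cell
Step 4: on BLACK (4,4): turn L to W, flip to white, move to (4,3). |black|=3 — new cell
Step 5: on WHITE (4,3): turn R to N, flip to black, move to (3,3). |black|=4 — new cell
Step 6: on WHITE (3,3): turn R to E, flip to black, move to (3,4). |black|=5 — new cell
Step 7: on WHITE (3,4): turn R to S, flip to black, move to (4,4). |black|=6 — REVISIT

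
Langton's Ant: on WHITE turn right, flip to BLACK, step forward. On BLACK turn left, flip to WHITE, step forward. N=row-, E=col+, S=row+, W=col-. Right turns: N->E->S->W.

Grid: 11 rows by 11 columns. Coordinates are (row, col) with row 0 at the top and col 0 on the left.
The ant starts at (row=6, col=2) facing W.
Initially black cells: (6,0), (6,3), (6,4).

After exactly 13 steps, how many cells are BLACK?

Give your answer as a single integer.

Answer: 6

Derivation:
Step 1: on WHITE (6,2): turn R to N, flip to black, move to (5,2). |black|=4
Step 2: on WHITE (5,2): turn R to E, flip to black, move to (5,3). |black|=5
Step 3: on WHITE (5,3): turn R to S, flip to black, move to (6,3). |black|=6
Step 4: on BLACK (6,3): turn L to E, flip to white, move to (6,4). |black|=5
Step 5: on BLACK (6,4): turn L to N, flip to white, move to (5,4). |black|=4
Step 6: on WHITE (5,4): turn R to E, flip to black, move to (5,5). |black|=5
Step 7: on WHITE (5,5): turn R to S, flip to black, move to (6,5). |black|=6
Step 8: on WHITE (6,5): turn R to W, flip to black, move to (6,4). |black|=7
Step 9: on WHITE (6,4): turn R to N, flip to black, move to (5,4). |black|=8
Step 10: on BLACK (5,4): turn L to W, flip to white, move to (5,3). |black|=7
Step 11: on BLACK (5,3): turn L to S, flip to white, move to (6,3). |black|=6
Step 12: on WHITE (6,3): turn R to W, flip to black, move to (6,2). |black|=7
Step 13: on BLACK (6,2): turn L to S, flip to white, move to (7,2). |black|=6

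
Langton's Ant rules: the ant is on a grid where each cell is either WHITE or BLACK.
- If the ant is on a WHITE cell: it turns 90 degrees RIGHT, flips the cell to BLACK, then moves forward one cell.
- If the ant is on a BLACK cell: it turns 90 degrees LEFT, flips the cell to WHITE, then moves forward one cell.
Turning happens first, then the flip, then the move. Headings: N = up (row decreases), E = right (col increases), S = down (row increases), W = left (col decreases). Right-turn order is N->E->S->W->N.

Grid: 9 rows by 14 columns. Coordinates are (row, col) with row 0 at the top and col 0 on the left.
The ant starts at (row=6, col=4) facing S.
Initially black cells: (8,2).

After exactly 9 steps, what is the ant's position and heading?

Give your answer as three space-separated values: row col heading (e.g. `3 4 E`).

Step 1: on WHITE (6,4): turn R to W, flip to black, move to (6,3). |black|=2
Step 2: on WHITE (6,3): turn R to N, flip to black, move to (5,3). |black|=3
Step 3: on WHITE (5,3): turn R to E, flip to black, move to (5,4). |black|=4
Step 4: on WHITE (5,4): turn R to S, flip to black, move to (6,4). |black|=5
Step 5: on BLACK (6,4): turn L to E, flip to white, move to (6,5). |black|=4
Step 6: on WHITE (6,5): turn R to S, flip to black, move to (7,5). |black|=5
Step 7: on WHITE (7,5): turn R to W, flip to black, move to (7,4). |black|=6
Step 8: on WHITE (7,4): turn R to N, flip to black, move to (6,4). |black|=7
Step 9: on WHITE (6,4): turn R to E, flip to black, move to (6,5). |black|=8

Answer: 6 5 E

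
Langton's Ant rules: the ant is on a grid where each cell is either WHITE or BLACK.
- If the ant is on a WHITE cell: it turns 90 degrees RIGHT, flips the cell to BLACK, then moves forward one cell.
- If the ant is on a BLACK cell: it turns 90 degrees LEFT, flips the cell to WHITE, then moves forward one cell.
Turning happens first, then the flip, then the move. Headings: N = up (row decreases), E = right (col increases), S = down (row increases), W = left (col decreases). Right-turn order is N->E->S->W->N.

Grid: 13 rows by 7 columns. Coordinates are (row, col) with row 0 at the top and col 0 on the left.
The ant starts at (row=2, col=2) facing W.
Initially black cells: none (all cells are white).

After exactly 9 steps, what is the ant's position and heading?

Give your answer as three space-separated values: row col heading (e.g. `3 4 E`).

Answer: 3 2 S

Derivation:
Step 1: on WHITE (2,2): turn R to N, flip to black, move to (1,2). |black|=1
Step 2: on WHITE (1,2): turn R to E, flip to black, move to (1,3). |black|=2
Step 3: on WHITE (1,3): turn R to S, flip to black, move to (2,3). |black|=3
Step 4: on WHITE (2,3): turn R to W, flip to black, move to (2,2). |black|=4
Step 5: on BLACK (2,2): turn L to S, flip to white, move to (3,2). |black|=3
Step 6: on WHITE (3,2): turn R to W, flip to black, move to (3,1). |black|=4
Step 7: on WHITE (3,1): turn R to N, flip to black, move to (2,1). |black|=5
Step 8: on WHITE (2,1): turn R to E, flip to black, move to (2,2). |black|=6
Step 9: on WHITE (2,2): turn R to S, flip to black, move to (3,2). |black|=7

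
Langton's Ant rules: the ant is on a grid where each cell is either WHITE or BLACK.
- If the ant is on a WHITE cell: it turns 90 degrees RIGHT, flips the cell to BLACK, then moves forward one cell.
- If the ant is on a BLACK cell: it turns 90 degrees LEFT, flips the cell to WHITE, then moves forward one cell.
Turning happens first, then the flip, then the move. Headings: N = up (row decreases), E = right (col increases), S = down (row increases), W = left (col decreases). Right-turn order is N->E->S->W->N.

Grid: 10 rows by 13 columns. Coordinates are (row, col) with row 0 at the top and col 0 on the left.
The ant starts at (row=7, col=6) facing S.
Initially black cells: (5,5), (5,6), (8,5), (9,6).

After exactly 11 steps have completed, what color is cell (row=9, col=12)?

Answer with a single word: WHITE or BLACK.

Answer: WHITE

Derivation:
Step 1: on WHITE (7,6): turn R to W, flip to black, move to (7,5). |black|=5
Step 2: on WHITE (7,5): turn R to N, flip to black, move to (6,5). |black|=6
Step 3: on WHITE (6,5): turn R to E, flip to black, move to (6,6). |black|=7
Step 4: on WHITE (6,6): turn R to S, flip to black, move to (7,6). |black|=8
Step 5: on BLACK (7,6): turn L to E, flip to white, move to (7,7). |black|=7
Step 6: on WHITE (7,7): turn R to S, flip to black, move to (8,7). |black|=8
Step 7: on WHITE (8,7): turn R to W, flip to black, move to (8,6). |black|=9
Step 8: on WHITE (8,6): turn R to N, flip to black, move to (7,6). |black|=10
Step 9: on WHITE (7,6): turn R to E, flip to black, move to (7,7). |black|=11
Step 10: on BLACK (7,7): turn L to N, flip to white, move to (6,7). |black|=10
Step 11: on WHITE (6,7): turn R to E, flip to black, move to (6,8). |black|=11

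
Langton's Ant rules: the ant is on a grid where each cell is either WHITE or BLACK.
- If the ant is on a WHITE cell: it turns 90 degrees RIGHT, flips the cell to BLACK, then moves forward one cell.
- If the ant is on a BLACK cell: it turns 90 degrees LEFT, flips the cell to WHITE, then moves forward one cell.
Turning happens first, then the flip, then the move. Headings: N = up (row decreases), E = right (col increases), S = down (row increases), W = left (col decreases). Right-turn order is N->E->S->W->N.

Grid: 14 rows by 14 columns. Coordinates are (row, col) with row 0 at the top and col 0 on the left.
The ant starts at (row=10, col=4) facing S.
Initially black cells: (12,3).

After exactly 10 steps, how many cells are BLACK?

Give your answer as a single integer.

Step 1: on WHITE (10,4): turn R to W, flip to black, move to (10,3). |black|=2
Step 2: on WHITE (10,3): turn R to N, flip to black, move to (9,3). |black|=3
Step 3: on WHITE (9,3): turn R to E, flip to black, move to (9,4). |black|=4
Step 4: on WHITE (9,4): turn R to S, flip to black, move to (10,4). |black|=5
Step 5: on BLACK (10,4): turn L to E, flip to white, move to (10,5). |black|=4
Step 6: on WHITE (10,5): turn R to S, flip to black, move to (11,5). |black|=5
Step 7: on WHITE (11,5): turn R to W, flip to black, move to (11,4). |black|=6
Step 8: on WHITE (11,4): turn R to N, flip to black, move to (10,4). |black|=7
Step 9: on WHITE (10,4): turn R to E, flip to black, move to (10,5). |black|=8
Step 10: on BLACK (10,5): turn L to N, flip to white, move to (9,5). |black|=7

Answer: 7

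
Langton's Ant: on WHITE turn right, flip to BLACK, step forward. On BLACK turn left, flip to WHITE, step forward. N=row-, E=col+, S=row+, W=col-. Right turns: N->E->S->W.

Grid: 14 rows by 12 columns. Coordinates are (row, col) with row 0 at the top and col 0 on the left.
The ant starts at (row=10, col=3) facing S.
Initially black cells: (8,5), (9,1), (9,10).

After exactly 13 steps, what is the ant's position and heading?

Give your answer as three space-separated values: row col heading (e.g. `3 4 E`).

Step 1: on WHITE (10,3): turn R to W, flip to black, move to (10,2). |black|=4
Step 2: on WHITE (10,2): turn R to N, flip to black, move to (9,2). |black|=5
Step 3: on WHITE (9,2): turn R to E, flip to black, move to (9,3). |black|=6
Step 4: on WHITE (9,3): turn R to S, flip to black, move to (10,3). |black|=7
Step 5: on BLACK (10,3): turn L to E, flip to white, move to (10,4). |black|=6
Step 6: on WHITE (10,4): turn R to S, flip to black, move to (11,4). |black|=7
Step 7: on WHITE (11,4): turn R to W, flip to black, move to (11,3). |black|=8
Step 8: on WHITE (11,3): turn R to N, flip to black, move to (10,3). |black|=9
Step 9: on WHITE (10,3): turn R to E, flip to black, move to (10,4). |black|=10
Step 10: on BLACK (10,4): turn L to N, flip to white, move to (9,4). |black|=9
Step 11: on WHITE (9,4): turn R to E, flip to black, move to (9,5). |black|=10
Step 12: on WHITE (9,5): turn R to S, flip to black, move to (10,5). |black|=11
Step 13: on WHITE (10,5): turn R to W, flip to black, move to (10,4). |black|=12

Answer: 10 4 W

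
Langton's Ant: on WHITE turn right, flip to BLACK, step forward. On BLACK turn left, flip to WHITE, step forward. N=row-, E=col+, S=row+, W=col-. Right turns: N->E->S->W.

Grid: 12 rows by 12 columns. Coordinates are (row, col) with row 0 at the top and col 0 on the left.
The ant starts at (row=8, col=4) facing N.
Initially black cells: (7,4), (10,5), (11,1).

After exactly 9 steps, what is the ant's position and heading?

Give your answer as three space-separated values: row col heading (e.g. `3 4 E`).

Step 1: on WHITE (8,4): turn R to E, flip to black, move to (8,5). |black|=4
Step 2: on WHITE (8,5): turn R to S, flip to black, move to (9,5). |black|=5
Step 3: on WHITE (9,5): turn R to W, flip to black, move to (9,4). |black|=6
Step 4: on WHITE (9,4): turn R to N, flip to black, move to (8,4). |black|=7
Step 5: on BLACK (8,4): turn L to W, flip to white, move to (8,3). |black|=6
Step 6: on WHITE (8,3): turn R to N, flip to black, move to (7,3). |black|=7
Step 7: on WHITE (7,3): turn R to E, flip to black, move to (7,4). |black|=8
Step 8: on BLACK (7,4): turn L to N, flip to white, move to (6,4). |black|=7
Step 9: on WHITE (6,4): turn R to E, flip to black, move to (6,5). |black|=8

Answer: 6 5 E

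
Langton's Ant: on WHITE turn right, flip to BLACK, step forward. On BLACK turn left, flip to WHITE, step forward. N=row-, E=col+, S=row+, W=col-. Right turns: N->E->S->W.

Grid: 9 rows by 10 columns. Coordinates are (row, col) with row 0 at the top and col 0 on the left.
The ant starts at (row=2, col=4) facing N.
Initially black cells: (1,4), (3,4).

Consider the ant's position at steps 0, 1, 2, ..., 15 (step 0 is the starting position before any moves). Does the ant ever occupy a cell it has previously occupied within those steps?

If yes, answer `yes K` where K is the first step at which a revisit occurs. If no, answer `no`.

Step 1: on WHITE (2,4): turn R to E, flip to black, move to (2,5). |black|=3 — new cell
Step 2: on WHITE (2,5): turn R to S, flip to black, move to (3,5). |black|=4 — new cell
Step 3: on WHITE (3,5): turn R to W, flip to black, move to (3,4). |black|=5 — new cell
Step 4: on BLACK (3,4): turn L to S, flip to white, move to (4,4). |black|=4 — new cell
Step 5: on WHITE (4,4): turn R to W, flip to black, move to (4,3). |black|=5 — new cell
Step 6: on WHITE (4,3): turn R to N, flip to black, move to (3,3). |black|=6 — new cell
Step 7: on WHITE (3,3): turn R to E, flip to black, move to (3,4). |black|=7 — REVISIT

Answer: yes 7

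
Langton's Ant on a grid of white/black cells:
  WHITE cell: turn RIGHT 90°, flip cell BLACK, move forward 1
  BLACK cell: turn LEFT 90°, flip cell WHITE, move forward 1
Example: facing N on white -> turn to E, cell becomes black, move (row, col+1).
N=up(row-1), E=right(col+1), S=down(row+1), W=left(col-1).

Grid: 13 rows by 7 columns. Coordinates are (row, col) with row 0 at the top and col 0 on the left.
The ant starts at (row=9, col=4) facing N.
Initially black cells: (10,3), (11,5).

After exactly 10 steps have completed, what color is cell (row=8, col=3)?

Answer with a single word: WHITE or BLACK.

Answer: BLACK

Derivation:
Step 1: on WHITE (9,4): turn R to E, flip to black, move to (9,5). |black|=3
Step 2: on WHITE (9,5): turn R to S, flip to black, move to (10,5). |black|=4
Step 3: on WHITE (10,5): turn R to W, flip to black, move to (10,4). |black|=5
Step 4: on WHITE (10,4): turn R to N, flip to black, move to (9,4). |black|=6
Step 5: on BLACK (9,4): turn L to W, flip to white, move to (9,3). |black|=5
Step 6: on WHITE (9,3): turn R to N, flip to black, move to (8,3). |black|=6
Step 7: on WHITE (8,3): turn R to E, flip to black, move to (8,4). |black|=7
Step 8: on WHITE (8,4): turn R to S, flip to black, move to (9,4). |black|=8
Step 9: on WHITE (9,4): turn R to W, flip to black, move to (9,3). |black|=9
Step 10: on BLACK (9,3): turn L to S, flip to white, move to (10,3). |black|=8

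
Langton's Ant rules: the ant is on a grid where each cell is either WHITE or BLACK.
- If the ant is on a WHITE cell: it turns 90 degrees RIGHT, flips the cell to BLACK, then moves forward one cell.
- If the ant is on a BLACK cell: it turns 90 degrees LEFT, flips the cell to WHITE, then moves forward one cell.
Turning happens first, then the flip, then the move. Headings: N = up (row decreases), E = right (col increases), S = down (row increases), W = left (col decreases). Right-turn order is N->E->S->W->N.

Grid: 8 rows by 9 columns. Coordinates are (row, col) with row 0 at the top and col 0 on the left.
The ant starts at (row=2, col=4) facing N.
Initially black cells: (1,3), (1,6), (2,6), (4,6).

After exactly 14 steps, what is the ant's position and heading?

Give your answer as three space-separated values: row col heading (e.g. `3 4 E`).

Answer: 1 1 N

Derivation:
Step 1: on WHITE (2,4): turn R to E, flip to black, move to (2,5). |black|=5
Step 2: on WHITE (2,5): turn R to S, flip to black, move to (3,5). |black|=6
Step 3: on WHITE (3,5): turn R to W, flip to black, move to (3,4). |black|=7
Step 4: on WHITE (3,4): turn R to N, flip to black, move to (2,4). |black|=8
Step 5: on BLACK (2,4): turn L to W, flip to white, move to (2,3). |black|=7
Step 6: on WHITE (2,3): turn R to N, flip to black, move to (1,3). |black|=8
Step 7: on BLACK (1,3): turn L to W, flip to white, move to (1,2). |black|=7
Step 8: on WHITE (1,2): turn R to N, flip to black, move to (0,2). |black|=8
Step 9: on WHITE (0,2): turn R to E, flip to black, move to (0,3). |black|=9
Step 10: on WHITE (0,3): turn R to S, flip to black, move to (1,3). |black|=10
Step 11: on WHITE (1,3): turn R to W, flip to black, move to (1,2). |black|=11
Step 12: on BLACK (1,2): turn L to S, flip to white, move to (2,2). |black|=10
Step 13: on WHITE (2,2): turn R to W, flip to black, move to (2,1). |black|=11
Step 14: on WHITE (2,1): turn R to N, flip to black, move to (1,1). |black|=12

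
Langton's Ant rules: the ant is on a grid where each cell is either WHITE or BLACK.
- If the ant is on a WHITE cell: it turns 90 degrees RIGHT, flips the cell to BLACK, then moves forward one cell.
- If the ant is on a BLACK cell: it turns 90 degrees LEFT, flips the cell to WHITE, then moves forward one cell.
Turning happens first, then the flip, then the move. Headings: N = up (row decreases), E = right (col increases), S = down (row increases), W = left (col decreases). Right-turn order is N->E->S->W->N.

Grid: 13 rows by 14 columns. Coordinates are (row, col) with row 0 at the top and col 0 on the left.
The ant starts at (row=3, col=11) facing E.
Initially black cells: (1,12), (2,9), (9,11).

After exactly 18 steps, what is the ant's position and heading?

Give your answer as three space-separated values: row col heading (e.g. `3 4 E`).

Answer: 2 10 W

Derivation:
Step 1: on WHITE (3,11): turn R to S, flip to black, move to (4,11). |black|=4
Step 2: on WHITE (4,11): turn R to W, flip to black, move to (4,10). |black|=5
Step 3: on WHITE (4,10): turn R to N, flip to black, move to (3,10). |black|=6
Step 4: on WHITE (3,10): turn R to E, flip to black, move to (3,11). |black|=7
Step 5: on BLACK (3,11): turn L to N, flip to white, move to (2,11). |black|=6
Step 6: on WHITE (2,11): turn R to E, flip to black, move to (2,12). |black|=7
Step 7: on WHITE (2,12): turn R to S, flip to black, move to (3,12). |black|=8
Step 8: on WHITE (3,12): turn R to W, flip to black, move to (3,11). |black|=9
Step 9: on WHITE (3,11): turn R to N, flip to black, move to (2,11). |black|=10
Step 10: on BLACK (2,11): turn L to W, flip to white, move to (2,10). |black|=9
Step 11: on WHITE (2,10): turn R to N, flip to black, move to (1,10). |black|=10
Step 12: on WHITE (1,10): turn R to E, flip to black, move to (1,11). |black|=11
Step 13: on WHITE (1,11): turn R to S, flip to black, move to (2,11). |black|=12
Step 14: on WHITE (2,11): turn R to W, flip to black, move to (2,10). |black|=13
Step 15: on BLACK (2,10): turn L to S, flip to white, move to (3,10). |black|=12
Step 16: on BLACK (3,10): turn L to E, flip to white, move to (3,11). |black|=11
Step 17: on BLACK (3,11): turn L to N, flip to white, move to (2,11). |black|=10
Step 18: on BLACK (2,11): turn L to W, flip to white, move to (2,10). |black|=9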